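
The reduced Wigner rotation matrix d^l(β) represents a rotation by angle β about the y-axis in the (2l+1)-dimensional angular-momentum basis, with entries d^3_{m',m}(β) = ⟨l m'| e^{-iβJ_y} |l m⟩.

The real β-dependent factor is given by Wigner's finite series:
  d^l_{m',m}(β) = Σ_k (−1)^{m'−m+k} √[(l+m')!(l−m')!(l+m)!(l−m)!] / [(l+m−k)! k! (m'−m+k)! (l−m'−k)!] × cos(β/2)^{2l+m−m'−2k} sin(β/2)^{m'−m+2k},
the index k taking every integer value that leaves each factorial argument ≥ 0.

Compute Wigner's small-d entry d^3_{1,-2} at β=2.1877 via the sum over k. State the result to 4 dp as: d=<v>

d=0.3744

d^3_{1,-2}(β=2.1877) via Wigner's sum:
With c≡cos(β/2)=0.459068 and s≡sin(β/2)=0.888401, N=[24·2·1·120]^{1/2}=75.894664
k: max(0,(-2)−(1))=0 … min(3+(-2),3−(1))=1
  k=0: (−1)^3·75.8947/(12)·0.4591^3·0.8884^3 = -0.429032
  k=1: (−1)^4·75.8947/(24)·0.4591^1·0.8884^5 = +0.803383
d^3_{1,-2}(2.1877) = -0.429032 +0.803383 = +0.374351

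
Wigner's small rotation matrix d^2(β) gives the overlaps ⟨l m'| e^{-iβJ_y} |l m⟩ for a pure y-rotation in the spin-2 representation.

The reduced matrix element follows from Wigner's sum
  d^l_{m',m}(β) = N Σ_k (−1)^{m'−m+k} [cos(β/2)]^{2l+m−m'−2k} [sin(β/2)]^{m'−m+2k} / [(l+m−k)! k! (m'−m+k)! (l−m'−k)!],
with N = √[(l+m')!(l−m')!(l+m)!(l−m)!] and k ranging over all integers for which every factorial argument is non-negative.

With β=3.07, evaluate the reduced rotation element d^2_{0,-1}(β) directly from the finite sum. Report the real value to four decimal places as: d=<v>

d=0.0874

d^2_{0,-1}(β=3.07) via Wigner's sum:
Half-angle: c=0.035789, s=0.999359. N=√(2·2·1·6)=4.898979
k: max(0,(-1)−(0))=0 … min(2+(-1),2−(0))=1
  k=0: (−1)^1·4.8990/(2)·0.0358^3·0.9994^1 = -0.000112
  k=1: (−1)^2·4.8990/(2)·0.0358^1·0.9994^3 = +0.087496
d^2_{0,-1}(3.07) = -0.000112 +0.087496 = +0.087383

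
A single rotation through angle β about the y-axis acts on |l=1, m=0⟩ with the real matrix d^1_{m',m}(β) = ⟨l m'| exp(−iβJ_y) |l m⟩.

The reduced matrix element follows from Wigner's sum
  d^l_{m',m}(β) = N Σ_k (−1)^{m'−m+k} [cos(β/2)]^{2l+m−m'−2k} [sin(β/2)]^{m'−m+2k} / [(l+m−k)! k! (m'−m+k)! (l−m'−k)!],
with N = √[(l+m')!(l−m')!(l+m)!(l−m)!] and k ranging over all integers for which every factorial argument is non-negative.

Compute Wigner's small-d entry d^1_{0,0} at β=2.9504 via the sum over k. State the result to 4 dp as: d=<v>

d^1_{0,0}(β=2.9504) via Wigner's sum:
Half-angle: c=0.095451, s=0.995434. N=√(1·1·1·1)=1.000000
The bounds max(0,m−m')=0 and min(l+m,l−m')=1 give 2 terms
  k=0: (−1)^0·1.0000/(1)·0.0955^2·0.9954^0 = +0.009111
  k=1: (−1)^1·1.0000/(1)·0.0955^0·0.9954^2 = -0.990889
d^1_{0,0}(2.9504) = +0.009111 -0.990889 = -0.981778

d=-0.9818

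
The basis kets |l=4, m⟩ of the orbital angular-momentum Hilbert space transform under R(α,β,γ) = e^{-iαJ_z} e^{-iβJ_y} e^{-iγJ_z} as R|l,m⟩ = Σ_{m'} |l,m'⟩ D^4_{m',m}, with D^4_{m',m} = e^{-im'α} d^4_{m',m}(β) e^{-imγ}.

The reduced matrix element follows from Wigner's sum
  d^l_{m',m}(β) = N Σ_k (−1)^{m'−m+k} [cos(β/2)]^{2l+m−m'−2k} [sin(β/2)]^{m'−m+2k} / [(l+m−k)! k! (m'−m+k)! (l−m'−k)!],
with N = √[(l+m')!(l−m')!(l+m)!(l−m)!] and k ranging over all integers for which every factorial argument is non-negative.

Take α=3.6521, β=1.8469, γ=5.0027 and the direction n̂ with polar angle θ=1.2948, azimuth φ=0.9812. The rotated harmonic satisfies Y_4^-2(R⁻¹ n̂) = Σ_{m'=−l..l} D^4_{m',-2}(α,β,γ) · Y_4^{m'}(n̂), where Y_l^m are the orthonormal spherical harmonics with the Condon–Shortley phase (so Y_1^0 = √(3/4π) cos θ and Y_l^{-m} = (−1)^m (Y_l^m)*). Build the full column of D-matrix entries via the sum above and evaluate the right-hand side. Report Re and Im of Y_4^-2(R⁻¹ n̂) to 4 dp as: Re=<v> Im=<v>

Need the full column D^4_{m',-2} for m'=−4..4 at α=3.6521, β=1.8469, γ=5.0027.
cos(β/2)=0.603072, sin(β/2)=0.797687
d^4_{-4,-2}: single k=2 term ⇒ +0.161979;  D = +0.140653-0.080335i
d^4_{-3,-2}: k∈[1..2] ⇒ +0.086592 -0.454493 = -0.367901;  D = +0.189576-0.315297i
d^4_{-2,-2}: k∈[0..2] ⇒ +0.017497 -0.367333 +0.803336 = +0.453499;  D = +0.013984-0.453284i
d^4_{-1,-2}: k∈[0..2] ⇒ -0.098186 +0.858912 -1.001808 = -0.241082;  D = -0.111256-0.213876i
d^4_{0,-2}: k∈[0..2] ⇒ +0.290402 -1.354864 +0.888903 = -0.175560;  D = +0.146789+0.096302i
d^4_{1,-2}: k∈[0..2] ⇒ -0.572608 +1.502712 -0.525815 = +0.404289;  D = +0.403296+0.028323i
d^4_{2,-2}: k∈[0..2] ⇒ +0.803336 -1.124383 +0.163931 = -0.157116;  D = +0.142125-0.066978i
d^4_{3,-2}: k∈[0..1] ⇒ -0.795160 +0.463725 = -0.331435;  D = -0.192548+0.269768i
d^4_{4,-2}: single k=0 term ⇒ +0.495806;  D = -0.054128+0.492843i
Y_4^{m'}(θ=1.2948,φ=0.9812) and Σ D·Y over m':
  (+0.1407-0.0803i)·(-0.2688+0.2676i)  (+0.1896-0.3153i)·(-0.2979-0.0598i)  (+0.0140-0.4533i)·(+0.0568+0.1374i)  (-0.1113-0.2139i)·(-0.1711+0.2557i)  (+0.1468+0.0963i)·(+0.1021+0.0000i)  (+0.4033+0.0283i)·(+0.1711+0.2557i)  (+0.1421-0.0670i)·(+0.0568-0.1374i)  (-0.1925+0.2698i)·(+0.2979-0.0598i)  (-0.0541+0.4928i)·(-0.2688-0.2676i)
Y_4^-2(R⁻¹ n̂) = +0.225980+0.194506i

Re=0.2260 Im=0.1945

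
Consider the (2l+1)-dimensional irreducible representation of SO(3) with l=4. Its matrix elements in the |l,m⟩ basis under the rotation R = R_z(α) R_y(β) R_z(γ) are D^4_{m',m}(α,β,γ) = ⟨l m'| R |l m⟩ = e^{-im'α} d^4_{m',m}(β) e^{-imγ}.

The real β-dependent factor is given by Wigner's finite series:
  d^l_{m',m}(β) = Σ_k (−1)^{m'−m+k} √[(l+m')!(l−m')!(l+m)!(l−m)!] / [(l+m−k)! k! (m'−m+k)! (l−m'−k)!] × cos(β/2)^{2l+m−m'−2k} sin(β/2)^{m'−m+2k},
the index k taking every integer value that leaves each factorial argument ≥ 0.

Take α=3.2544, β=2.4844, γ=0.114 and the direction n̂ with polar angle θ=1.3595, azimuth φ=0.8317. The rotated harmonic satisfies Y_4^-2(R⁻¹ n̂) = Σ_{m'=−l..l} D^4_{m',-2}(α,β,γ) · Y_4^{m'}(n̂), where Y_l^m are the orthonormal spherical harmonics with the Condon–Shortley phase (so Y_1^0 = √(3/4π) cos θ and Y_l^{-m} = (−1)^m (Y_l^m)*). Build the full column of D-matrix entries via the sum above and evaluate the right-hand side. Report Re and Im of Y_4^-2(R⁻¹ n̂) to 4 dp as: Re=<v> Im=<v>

Re=-0.1852 Im=0.2891

Need the full column D^4_{m',-2} for m'=−4..4 at α=3.2544, β=2.4844, γ=0.114.
cos(β/2)=0.322715, sin(β/2)=0.946496
d^4_{-4,-2}: single k=2 term ⇒ +0.005355;  D = +0.004166+0.003364i
d^4_{-3,-2}: k∈[1..2] ⇒ +0.001291 -0.033315 = -0.032024;  D = +0.027022+0.017184i
d^4_{-2,-2}: k∈[0..2] ⇒ +0.000118 -0.012143 +0.130570 = +0.118544;  D = +0.106556+0.051948i
d^4_{-1,-2}: k∈[0..2] ⇒ -0.001464 +0.062959 -0.361049 = -0.299554;  D = +0.282325+0.100125i
d^4_{0,-2}: k∈[0..2] ⇒ +0.009600 -0.220212 +0.710350 = +0.499738;  D = +0.486805+0.112956i
d^4_{1,-2}: k∈[0..2] ⇒ -0.041973 +0.541573 -0.931724 = -0.432124;  D = +0.429260+0.049667i
d^4_{2,-2}: k∈[0..2] ⇒ +0.130570 -0.898530 +0.644097 = -0.123863;  D = -0.123863-0.000295i
d^4_{3,-2}: k∈[0..1] ⇒ -0.286574 +0.821704 = +0.535130;  D = -0.531871+0.058970i
d^4_{4,-2}: single k=0 term ⇒ +0.396214;  D = +0.386383-0.087714i
Y_4^{m'}(θ=1.3595,φ=0.8317) and Σ D·Y over m':
  (+0.0042+0.0034i)·(-0.3975+0.0745i)  (+0.0270+0.0172i)·(-0.1959-0.1478i)  (+0.1066+0.0519i)·(+0.0205+0.2204i)  (+0.2823+0.1001i)·(-0.1759+0.1930i)  (+0.4868+0.1130i)·(+0.1849+0.0000i)  (+0.4293+0.0497i)·(+0.1759+0.1930i)  (-0.1239-0.0003i)·(+0.0205-0.2204i)  (-0.5319+0.0590i)·(+0.1959-0.1478i)  (+0.3864-0.0877i)·(-0.3975-0.0745i)
Y_4^-2(R⁻¹ n̂) = -0.185161+0.289077i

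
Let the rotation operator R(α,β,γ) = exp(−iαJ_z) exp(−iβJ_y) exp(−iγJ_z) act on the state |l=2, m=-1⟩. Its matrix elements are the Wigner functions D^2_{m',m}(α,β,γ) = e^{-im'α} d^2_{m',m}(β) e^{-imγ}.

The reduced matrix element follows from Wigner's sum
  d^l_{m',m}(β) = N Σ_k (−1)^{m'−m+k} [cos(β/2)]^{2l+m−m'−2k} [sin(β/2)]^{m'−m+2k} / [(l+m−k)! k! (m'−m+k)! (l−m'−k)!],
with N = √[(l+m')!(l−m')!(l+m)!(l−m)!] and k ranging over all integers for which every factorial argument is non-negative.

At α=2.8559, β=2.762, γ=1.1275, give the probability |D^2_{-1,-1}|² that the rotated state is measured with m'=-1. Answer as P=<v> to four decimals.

First d^2_{-1,-1}(β=2.762), then the phase factors e^{-i(-1)α} and e^{-i(-1)γ}:
With c≡cos(β/2)=0.188659 and s≡sin(β/2)=0.982043, N=[1·6·1·6]^{1/2}=6.000000
k∈{0,1} keeps every argument non-negative
  k=0: (−1)^0·6.0000/(6)·0.1887^4·0.9820^0 = +0.001267
  k=1: (−1)^1·6.0000/(2)·0.1887^2·0.9820^2 = -0.102976
d^2_{-1,-1}(2.762) = +0.001267 -0.102976 = -0.101709
|D^2_{-1,-1}|² = |d^2_{-1,-1}(β)|² = (-0.101709)² = 0.010345 (the z-rotation phases have unit modulus)

P=0.0103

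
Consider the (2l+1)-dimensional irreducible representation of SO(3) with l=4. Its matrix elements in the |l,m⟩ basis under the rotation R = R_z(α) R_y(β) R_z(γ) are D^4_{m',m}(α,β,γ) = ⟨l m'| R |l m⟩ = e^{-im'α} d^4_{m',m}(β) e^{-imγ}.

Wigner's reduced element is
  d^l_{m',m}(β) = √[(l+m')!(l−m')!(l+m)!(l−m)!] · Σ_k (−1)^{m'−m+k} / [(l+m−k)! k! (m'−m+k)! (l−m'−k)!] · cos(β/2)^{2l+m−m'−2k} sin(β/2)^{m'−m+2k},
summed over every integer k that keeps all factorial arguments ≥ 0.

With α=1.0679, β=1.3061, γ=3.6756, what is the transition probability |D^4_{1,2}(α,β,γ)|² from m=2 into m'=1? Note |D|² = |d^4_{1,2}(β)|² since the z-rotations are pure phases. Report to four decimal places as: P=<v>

First d^4_{1,2}(β=1.3061), then the phase factors e^{-i(1)α} and e^{-i(2)γ}:
Half-angle: c=0.794234, s=0.607612. N=√(120·6·720·2)=1018.233765
k: max(0,(2)−(1))=1 … min(4+(2),4−(1))=3
  k=1: (−1)^0·1018.2338/(240)·0.7942^7·0.6076^1 = +0.513929
  k=2: (−1)^1·1018.2338/(48)·0.7942^5·0.6076^3 = -1.503930
  k=3: (−1)^2·1018.2338/(72)·0.7942^3·0.6076^5 = +0.586802
d^4_{1,2}(1.3061) = +0.513929 -1.503930 +0.586802 = -0.403200
|D^4_{1,2}|² = |d^4_{1,2}(β)|² = (-0.403200)² = 0.162570 (the z-rotation phases have unit modulus)

P=0.1626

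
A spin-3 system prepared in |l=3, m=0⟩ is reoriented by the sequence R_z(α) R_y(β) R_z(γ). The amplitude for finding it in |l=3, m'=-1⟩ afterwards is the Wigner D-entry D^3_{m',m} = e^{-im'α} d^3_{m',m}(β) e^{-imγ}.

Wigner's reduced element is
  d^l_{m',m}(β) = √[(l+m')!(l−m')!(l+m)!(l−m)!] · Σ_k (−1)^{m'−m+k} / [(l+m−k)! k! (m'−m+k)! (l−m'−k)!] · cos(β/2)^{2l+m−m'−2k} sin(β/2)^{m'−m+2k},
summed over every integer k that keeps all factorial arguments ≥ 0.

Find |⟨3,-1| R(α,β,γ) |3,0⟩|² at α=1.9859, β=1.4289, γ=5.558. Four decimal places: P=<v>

Split into d^3_{-1,0}(β=1.4289) × two z-phases.
With c≡cos(β/2)=0.755454 and s≡sin(β/2)=0.655202, N=[2·24·6·6]^{1/2}=41.569219
The bounds max(0,m−m')=1 and min(l+m,l−m')=3 give 3 terms
  k=1: (−1)^0·41.5692/(12)·0.7555^5·0.6552^1 = +0.558477
  k=2: (−1)^1·41.5692/(4)·0.7555^3·0.6552^3 = -1.260263
  k=3: (−1)^2·41.5692/(12)·0.7555^1·0.6552^5 = +0.315991
d^3_{-1,0}(1.4289) = +0.558477 -1.260263 +0.315991 = -0.385795
|D^3_{-1,0}|² = |d^3_{-1,0}(β)|² = (-0.385795)² = 0.148838 (the z-rotation phases have unit modulus)

P=0.1488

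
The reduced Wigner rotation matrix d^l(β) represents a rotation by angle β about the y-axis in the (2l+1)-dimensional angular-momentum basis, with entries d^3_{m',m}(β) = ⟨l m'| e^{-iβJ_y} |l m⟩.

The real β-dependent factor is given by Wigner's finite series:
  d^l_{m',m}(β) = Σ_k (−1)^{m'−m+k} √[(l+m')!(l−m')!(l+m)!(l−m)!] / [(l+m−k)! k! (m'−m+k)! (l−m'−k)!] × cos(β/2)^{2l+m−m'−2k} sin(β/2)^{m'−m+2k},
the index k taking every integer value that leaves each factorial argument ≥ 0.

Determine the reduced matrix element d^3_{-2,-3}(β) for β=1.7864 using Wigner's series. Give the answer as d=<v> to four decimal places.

d^3_{-2,-3}(β=1.7864) via Wigner's sum:
Half-angle: c=0.626922, s=0.779082. N=√(1·120·1·720)=293.938769
k∈{0} keeps every argument non-negative
  k=0: (−1)^1·293.9388/(120)·0.6269^5·0.7791^1 = -0.184811
d^3_{-2,-3}(1.7864) = -0.184811

d=-0.1848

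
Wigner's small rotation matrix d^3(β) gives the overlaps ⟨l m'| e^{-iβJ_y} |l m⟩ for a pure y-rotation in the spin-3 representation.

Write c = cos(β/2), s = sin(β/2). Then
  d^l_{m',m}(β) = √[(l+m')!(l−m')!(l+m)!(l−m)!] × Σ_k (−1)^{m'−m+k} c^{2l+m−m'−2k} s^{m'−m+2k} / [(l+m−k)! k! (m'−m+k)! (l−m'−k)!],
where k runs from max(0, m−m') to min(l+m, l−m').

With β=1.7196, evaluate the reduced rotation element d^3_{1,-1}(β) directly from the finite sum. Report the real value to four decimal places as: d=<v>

d=-0.3090

d^3_{1,-1}(β=1.7196) via Wigner's sum:
With c≡cos(β/2)=0.652589 and s≡sin(β/2)=0.757712, N=[24·2·2·24]^{1/2}=48.000000
The bounds max(0,m−m')=0 and min(l+m,l−m')=2 give 3 terms
  k=0: (−1)^2·48.0000/(8)·0.6526^4·0.7577^2 = +0.624768
  k=1: (−1)^3·48.0000/(6)·0.6526^2·0.7577^4 = -1.123017
  k=2: (−1)^4·48.0000/(48)·0.6526^0·0.7577^6 = +0.189245
d^3_{1,-1}(1.7196) = +0.624768 -1.123017 +0.189245 = -0.309004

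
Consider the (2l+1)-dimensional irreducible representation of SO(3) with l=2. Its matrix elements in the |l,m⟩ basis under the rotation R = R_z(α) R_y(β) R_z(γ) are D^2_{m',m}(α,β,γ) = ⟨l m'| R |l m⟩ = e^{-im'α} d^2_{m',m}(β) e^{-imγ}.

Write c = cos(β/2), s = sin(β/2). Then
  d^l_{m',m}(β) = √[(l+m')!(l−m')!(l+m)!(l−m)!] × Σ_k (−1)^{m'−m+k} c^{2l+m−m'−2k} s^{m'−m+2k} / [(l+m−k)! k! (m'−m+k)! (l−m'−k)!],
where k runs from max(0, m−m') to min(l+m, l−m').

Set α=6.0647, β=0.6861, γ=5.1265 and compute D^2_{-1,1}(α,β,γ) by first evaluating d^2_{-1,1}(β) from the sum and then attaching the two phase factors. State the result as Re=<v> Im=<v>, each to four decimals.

Re=0.1704 Im=0.2324

D^2_{-1,1}(6.0647,0.6861,5.1265) = e^{-i·-1·6.0647}·d^2_{-1,1}(0.6861)·e^{-i·1·5.1265}. Compute d first:
With c≡cos(β/2)=0.941733 and s≡sin(β/2)=0.336361, N=[1·6·6·1]^{1/2}=6.000000
k∈{2,3} keeps every argument non-negative
  k=2: (−1)^0·6.0000/(2)·0.9417^2·0.3364^2 = +0.301015
  k=3: (−1)^1·6.0000/(6)·0.9417^0·0.3364^4 = -0.012800
d^2_{-1,1}(0.6861) = +0.301015 -0.012800 = +0.288215
Attach z-rotation phases: D = e^{-i(-1)(6.0647)}·(+0.288215)·e^{-i(1)(5.1265)} = +0.170404+0.232444i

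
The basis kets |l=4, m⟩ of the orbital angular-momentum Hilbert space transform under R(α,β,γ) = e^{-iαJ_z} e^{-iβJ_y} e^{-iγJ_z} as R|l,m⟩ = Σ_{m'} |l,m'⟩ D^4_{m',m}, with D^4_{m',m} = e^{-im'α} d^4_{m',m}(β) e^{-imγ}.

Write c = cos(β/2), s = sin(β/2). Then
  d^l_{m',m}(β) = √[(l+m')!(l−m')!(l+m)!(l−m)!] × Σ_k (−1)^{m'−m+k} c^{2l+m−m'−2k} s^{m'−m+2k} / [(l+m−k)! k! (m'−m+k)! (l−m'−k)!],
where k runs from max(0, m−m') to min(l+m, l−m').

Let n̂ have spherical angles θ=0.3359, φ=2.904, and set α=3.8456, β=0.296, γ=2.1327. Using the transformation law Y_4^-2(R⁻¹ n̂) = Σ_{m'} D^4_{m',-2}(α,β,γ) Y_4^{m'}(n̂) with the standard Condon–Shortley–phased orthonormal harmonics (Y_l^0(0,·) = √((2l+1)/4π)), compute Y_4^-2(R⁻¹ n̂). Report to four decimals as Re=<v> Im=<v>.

Re=-0.0291 Im=0.1411

Need the full column D^4_{m',-2} for m'=−4..4 at α=3.8456, β=0.296, γ=2.1327.
cos(β/2)=0.989068, sin(β/2)=0.147460
d^4_{-4,-2}: single k=2 term ⇒ +0.107717;  D = +0.075183+0.077140i
d^4_{-3,-2}: k∈[1..2] ⇒ +0.510884 -0.034068 = +0.476816;  D = -0.474701-0.044867i
d^4_{-2,-2}: k∈[0..2] ⇒ +0.915818 -0.244280 +0.006787 = +0.678325;  D = +0.556077-0.388463i
d^4_{-1,-2}: k∈[0..2] ⇒ -0.579288 +0.064382 -0.000954 = -0.515860;  D = +0.131131-0.498915i
d^4_{0,-2}: k∈[0..2] ⇒ +0.193120 -0.011447 +0.000095 = +0.181769;  D = -0.078570-0.163910i
d^4_{1,-2}: k∈[0..2] ⇒ -0.042921 +0.001431 -0.000006 = -0.041496;  D = -0.037893-0.016913i
d^4_{2,-2}: k∈[0..2] ⇒ +0.006787 -0.000121 +0.000000 = +0.006667;  D = -0.006399+0.001869i
d^4_{3,-2}: k∈[0..1] ⇒ -0.000757 +0.000006 = -0.000752;  D = -0.000414+0.000628i
d^4_{4,-2}: single k=0 term ⇒ +0.000053;  D = +0.000006+0.000053i
Y_4^{m'}(θ=0.3359,φ=2.904) and Σ D·Y over m':
  (+0.0752+0.0771i)·(+0.0030+0.0043i)  (-0.4747-0.0449i)·(-0.0320-0.0277i)  (+0.5561-0.3885i)·(+0.1693+0.0871i)  (+0.1311-0.4989i)·(-0.4635-0.1123i)  (-0.0786-0.1639i)·(+0.4303+0.0000i)  (-0.0379-0.0169i)·(+0.4635-0.1123i)  (-0.0064+0.0019i)·(+0.1693-0.0871i)  (-0.0004+0.0006i)·(+0.0320-0.0277i)  (+0.0000+0.0001i)·(+0.0030-0.0043i)
Y_4^-2(R⁻¹ n̂) = -0.029107+0.141133i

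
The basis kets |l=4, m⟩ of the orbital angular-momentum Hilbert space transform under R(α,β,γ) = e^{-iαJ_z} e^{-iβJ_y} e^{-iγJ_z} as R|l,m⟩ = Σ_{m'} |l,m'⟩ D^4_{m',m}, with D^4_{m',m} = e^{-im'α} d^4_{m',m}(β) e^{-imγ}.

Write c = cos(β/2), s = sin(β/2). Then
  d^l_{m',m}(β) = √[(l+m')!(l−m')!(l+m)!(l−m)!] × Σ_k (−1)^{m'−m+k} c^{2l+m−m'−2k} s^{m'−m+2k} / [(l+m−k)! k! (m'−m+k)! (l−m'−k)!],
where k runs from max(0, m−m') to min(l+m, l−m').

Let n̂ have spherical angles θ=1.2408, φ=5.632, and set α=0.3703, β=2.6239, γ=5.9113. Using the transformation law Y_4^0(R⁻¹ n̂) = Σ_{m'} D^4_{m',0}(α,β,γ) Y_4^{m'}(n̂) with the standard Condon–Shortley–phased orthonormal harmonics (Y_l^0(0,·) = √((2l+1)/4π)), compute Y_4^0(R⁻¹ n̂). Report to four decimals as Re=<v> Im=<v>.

Re=0.3130 Im=0.0000

Need the full column D^4_{m',0} for m'=−4..4 at α=0.3703, β=2.6239, γ=5.9113.
cos(β/2)=0.255965, sin(β/2)=0.966686
d^4_{-4,0}: single k=4 term ⇒ +0.031363;  D = +0.002806+0.031237i
d^4_{-3,0}: k∈[3..4] ⇒ +0.011744 -0.167508 = -0.155764;  D = -0.069136-0.139579i
d^4_{-2,0}: k∈[2..4] ⇒ +0.002493 -0.094832 +0.507220 = +0.414881;  D = +0.306209+0.279933i
d^4_{-1,0}: k∈[1..4] ⇒ +0.000311 -0.026634 +0.379872 -0.903013 = -0.549464;  D = -0.512220-0.198848i
d^4_{0,0}: k∈[0..4] ⇒ +0.000018 -0.004205 +0.134949 -0.855451 +0.762576 = +0.037887;  D = +0.037887+0.000000i
d^4_{1,0}: k∈[0..3] ⇒ -0.000311 +0.026634 -0.379872 +0.903013 = +0.549464;  D = +0.512220-0.198848i
d^4_{2,0}: k∈[0..2] ⇒ +0.002493 -0.094832 +0.507220 = +0.414881;  D = +0.306209-0.279933i
d^4_{3,0}: k∈[0..1] ⇒ -0.011744 +0.167508 = +0.155764;  D = +0.069136-0.139579i
d^4_{4,0}: single k=0 term ⇒ +0.031363;  D = +0.002806-0.031237i
Y_4^{m'}(θ=1.2408,φ=5.632) and Σ D·Y over m':
  (+0.0028+0.0312i)·(-0.3046+0.1813i)  (-0.0691-0.1396i)·(-0.1283+0.3186i)  (+0.3062+0.2799i)·(-0.0210-0.0765i)  (-0.5122-0.1988i)·(-0.2613-0.1991i)  (+0.0379+0.0000i)·(+0.0249+0.0000i)  (+0.5122-0.1988i)·(+0.2613-0.1991i)  (+0.3062-0.2799i)·(-0.0210+0.0765i)  (+0.0691-0.1396i)·(+0.1283+0.3186i)  (+0.0028-0.0312i)·(-0.3046-0.1813i)
Y_4^0(R⁻¹ n̂) = +0.312985+0.000000i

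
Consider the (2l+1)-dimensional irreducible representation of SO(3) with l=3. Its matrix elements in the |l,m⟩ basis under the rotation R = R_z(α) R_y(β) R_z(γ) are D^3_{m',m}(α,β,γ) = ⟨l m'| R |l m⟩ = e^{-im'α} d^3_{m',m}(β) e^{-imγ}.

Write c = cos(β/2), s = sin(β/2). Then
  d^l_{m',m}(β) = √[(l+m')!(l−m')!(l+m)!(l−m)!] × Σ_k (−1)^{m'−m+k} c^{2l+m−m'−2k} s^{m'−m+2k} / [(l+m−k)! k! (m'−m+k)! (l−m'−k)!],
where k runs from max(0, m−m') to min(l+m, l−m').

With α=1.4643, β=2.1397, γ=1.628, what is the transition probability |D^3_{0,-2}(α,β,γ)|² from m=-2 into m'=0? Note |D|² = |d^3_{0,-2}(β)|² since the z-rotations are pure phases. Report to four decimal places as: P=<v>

D^3_{0,-2}(1.4643,2.1397,1.628) = e^{-i·0·1.4643}·d^3_{0,-2}(2.1397)·e^{-i·-2·1.628}. Compute d first:
c=cos(2.1397/2)=0.480256, s=sin(2.1397/2)=0.877128; N=√[6·6·1·120]=65.726707
k∈{0,1} keeps every argument non-negative
  k=0: (−1)^2·65.7267/(12)·0.4803^4·0.8771^2 = +0.224170
  k=1: (−1)^3·65.7267/(12)·0.4803^2·0.8771^4 = -0.747754
d^3_{0,-2}(2.1397) = +0.224170 -0.747754 = -0.523584
|D^3_{0,-2}|² = |d^3_{0,-2}(β)|² = (-0.523584)² = 0.274140 (the z-rotation phases have unit modulus)

P=0.2741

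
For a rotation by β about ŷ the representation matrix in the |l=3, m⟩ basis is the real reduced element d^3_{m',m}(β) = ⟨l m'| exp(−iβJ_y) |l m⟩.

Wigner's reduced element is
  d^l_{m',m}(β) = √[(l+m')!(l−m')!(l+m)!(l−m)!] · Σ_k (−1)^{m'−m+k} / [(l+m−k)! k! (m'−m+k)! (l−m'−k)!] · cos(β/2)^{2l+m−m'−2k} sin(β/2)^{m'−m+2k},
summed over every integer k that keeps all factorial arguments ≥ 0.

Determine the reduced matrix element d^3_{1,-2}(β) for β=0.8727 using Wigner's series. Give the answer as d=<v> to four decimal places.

d=-0.3168

d^3_{1,-2}(β=0.8727) via Wigner's sum:
c=cos(0.8727/2)=0.906300, s=sin(0.8727/2)=0.422634; N=√[24·2·1·120]=75.894664
k: max(0,(-2)−(1))=0 … min(3+(-2),3−(1))=1
  k=0: (−1)^3·75.8947/(12)·0.9063^3·0.4226^3 = -0.355419
  k=1: (−1)^4·75.8947/(24)·0.9063^1·0.4226^5 = +0.038645
d^3_{1,-2}(0.8727) = -0.355419 +0.038645 = -0.316774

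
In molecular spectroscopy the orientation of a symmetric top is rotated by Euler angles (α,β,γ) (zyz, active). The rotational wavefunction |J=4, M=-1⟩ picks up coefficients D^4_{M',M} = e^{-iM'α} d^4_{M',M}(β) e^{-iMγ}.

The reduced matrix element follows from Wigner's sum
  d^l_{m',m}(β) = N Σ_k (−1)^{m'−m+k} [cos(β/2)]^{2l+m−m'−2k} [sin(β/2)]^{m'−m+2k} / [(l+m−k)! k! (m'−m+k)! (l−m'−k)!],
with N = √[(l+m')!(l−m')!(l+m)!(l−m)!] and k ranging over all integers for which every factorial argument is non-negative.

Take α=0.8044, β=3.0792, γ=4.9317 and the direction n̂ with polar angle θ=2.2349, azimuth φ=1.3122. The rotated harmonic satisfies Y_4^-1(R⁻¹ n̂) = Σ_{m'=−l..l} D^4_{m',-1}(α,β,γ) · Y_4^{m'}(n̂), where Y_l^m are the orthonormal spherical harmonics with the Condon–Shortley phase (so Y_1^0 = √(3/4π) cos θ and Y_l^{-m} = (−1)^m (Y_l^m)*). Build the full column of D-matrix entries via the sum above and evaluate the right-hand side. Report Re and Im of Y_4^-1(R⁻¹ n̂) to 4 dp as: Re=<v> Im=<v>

Need the full column D^4_{m',-1} for m'=−4..4 at α=0.8044, β=3.0792, γ=4.9317.
cos(β/2)=0.031191, sin(β/2)=0.999513
d^4_{-4,-1}: single k=3 term ⇒ +0.000000;  D = -0.000000+0.000000i
d^4_{-3,-1}: k∈[2..3] ⇒ +0.000000 -0.000012 = -0.000012;  D = -0.000006-0.000011i
d^4_{-2,-1}: k∈[1..3] ⇒ +0.000000 -0.000001 +0.000428 = +0.000427;  D = +0.000413+0.000109i
d^4_{-1,-1}: k∈[0..3] ⇒ +0.000000 -0.000000 +0.000028 -0.009701 = -0.009672;  D = -0.008261+0.005032i
d^4_{0,-1}: k∈[0..3] ⇒ -0.000000 +0.000001 -0.000812 +0.139017 = +0.138206;  D = +0.030068-0.134895i
d^4_{1,-1}: k∈[0..3] ⇒ +0.000000 -0.000028 +0.014551 -0.996114 = -0.981592;  D = +0.542107+0.818317i
d^4_{2,-1}: k∈[0..2] ⇒ -0.000000 +0.000642 -0.131883 = -0.131242;  D = +0.129090+0.023665i
d^4_{3,-1}: k∈[0..1] ⇒ +0.000012 -0.007700 = -0.007687;  D = +0.006243-0.004486i
d^4_{4,-1}: single k=0 term ⇒ -0.000227;  D = +0.000032-0.000224i
Y_4^{m'}(θ=2.2349,φ=1.3122) and Σ D·Y over m':
  (-0.0000+0.0000i)·(+0.0870+0.1463i)  (-0.0000-0.0000i)·(+0.2638-0.2689i)  (+0.0004+0.0001i)·(-0.2992-0.1702i)  (-0.0083+0.0050i)·(+0.0200-0.0756i)  (+0.0301-0.1349i)·(-0.3539+0.0000i)  (+0.5421+0.8183i)·(-0.0200-0.0756i)  (+0.1291+0.0237i)·(-0.2992+0.1702i)  (+0.0062-0.0045i)·(-0.2638-0.2689i)  (+0.0000-0.0002i)·(+0.0870-0.1463i)
Y_4^-1(R⁻¹ n̂) = -0.005015+0.005353i

Re=-0.0050 Im=0.0054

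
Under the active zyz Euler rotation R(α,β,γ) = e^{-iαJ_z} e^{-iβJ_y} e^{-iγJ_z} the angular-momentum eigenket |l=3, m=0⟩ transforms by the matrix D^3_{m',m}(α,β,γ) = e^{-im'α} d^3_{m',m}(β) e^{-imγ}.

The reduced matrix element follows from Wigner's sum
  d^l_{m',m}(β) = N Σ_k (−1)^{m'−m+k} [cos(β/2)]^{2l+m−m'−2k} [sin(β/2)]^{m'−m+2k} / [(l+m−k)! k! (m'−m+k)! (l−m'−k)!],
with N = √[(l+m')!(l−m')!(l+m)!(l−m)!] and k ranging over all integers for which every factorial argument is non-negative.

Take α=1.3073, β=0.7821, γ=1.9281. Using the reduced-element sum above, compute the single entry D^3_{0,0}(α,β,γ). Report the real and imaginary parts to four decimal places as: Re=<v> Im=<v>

Re=-0.1715 Im=0.0000

Split into d^3_{0,0}(β=0.7821) × two z-phases.
With c≡cos(β/2)=0.924509 and s≡sin(β/2)=0.381159, N=[6·6·6·6]^{1/2}=36.000000
Admissible k: 0..3 (factorial args all ≥0)
  k=0: (−1)^0·36.0000/(36)·0.9245^6·0.3812^0 = +0.624407
  k=1: (−1)^1·36.0000/(4)·0.9245^4·0.3812^2 = -0.955215
  k=2: (−1)^2·36.0000/(4)·0.9245^2·0.3812^4 = +0.162365
  k=3: (−1)^3·36.0000/(36)·0.9245^0·0.3812^6 = -0.003066
d^3_{0,0}(0.7821) = +0.624407 -0.955215 +0.162365 -0.003066 = -0.171509
Phases: e^{-i·(0)·1.3073}=+1.000000+0.000000i, e^{-i·(0)·1.9281}=+1.000000+0.000000i ⇒ D=-0.171509+0.000000i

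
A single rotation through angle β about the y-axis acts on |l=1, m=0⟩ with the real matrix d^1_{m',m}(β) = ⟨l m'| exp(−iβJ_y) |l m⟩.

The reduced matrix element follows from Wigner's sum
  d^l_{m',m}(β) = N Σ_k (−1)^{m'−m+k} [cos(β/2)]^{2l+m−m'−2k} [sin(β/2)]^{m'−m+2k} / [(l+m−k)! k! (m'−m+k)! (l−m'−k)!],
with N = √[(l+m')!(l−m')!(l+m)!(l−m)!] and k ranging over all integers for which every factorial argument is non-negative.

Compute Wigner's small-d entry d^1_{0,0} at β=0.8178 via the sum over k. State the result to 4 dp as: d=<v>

d=0.6838

d^1_{0,0}(β=0.8178) via Wigner's sum:
c=cos(0.8178/2)=0.917559, s=sin(0.8178/2)=0.397600; N=√[1·1·1·1]=1.000000
k: max(0,(0)−(0))=0 … min(1+(0),1−(0))=1
  k=0: (−1)^0·1.0000/(1)·0.9176^2·0.3976^0 = +0.841914
  k=1: (−1)^1·1.0000/(1)·0.9176^0·0.3976^2 = -0.158086
d^1_{0,0}(0.8178) = +0.841914 -0.158086 = +0.683828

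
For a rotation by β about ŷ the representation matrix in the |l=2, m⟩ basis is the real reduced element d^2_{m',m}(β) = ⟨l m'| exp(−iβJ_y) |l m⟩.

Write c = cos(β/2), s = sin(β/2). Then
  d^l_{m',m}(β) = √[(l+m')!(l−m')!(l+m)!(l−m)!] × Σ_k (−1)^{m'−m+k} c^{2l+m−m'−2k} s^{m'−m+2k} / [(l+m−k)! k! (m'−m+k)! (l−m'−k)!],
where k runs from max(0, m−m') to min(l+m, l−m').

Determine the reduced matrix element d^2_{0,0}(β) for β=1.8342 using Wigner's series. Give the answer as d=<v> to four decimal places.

d=-0.3983

d^2_{0,0}(β=1.8342) via Wigner's sum:
With c≡cos(β/2)=0.608125 and s≡sin(β/2)=0.793841, N=[2·2·2·2]^{1/2}=4.000000
k: max(0,(0)−(0))=0 … min(2+(0),2−(0))=2
  k=0: (−1)^0·4.0000/(4)·0.6081^4·0.7938^0 = +0.136764
  k=1: (−1)^1·4.0000/(1)·0.6081^2·0.7938^2 = -0.932208
  k=2: (−1)^2·4.0000/(4)·0.6081^0·0.7938^4 = +0.397132
d^2_{0,0}(1.8342) = +0.136764 -0.932208 +0.397132 = -0.398312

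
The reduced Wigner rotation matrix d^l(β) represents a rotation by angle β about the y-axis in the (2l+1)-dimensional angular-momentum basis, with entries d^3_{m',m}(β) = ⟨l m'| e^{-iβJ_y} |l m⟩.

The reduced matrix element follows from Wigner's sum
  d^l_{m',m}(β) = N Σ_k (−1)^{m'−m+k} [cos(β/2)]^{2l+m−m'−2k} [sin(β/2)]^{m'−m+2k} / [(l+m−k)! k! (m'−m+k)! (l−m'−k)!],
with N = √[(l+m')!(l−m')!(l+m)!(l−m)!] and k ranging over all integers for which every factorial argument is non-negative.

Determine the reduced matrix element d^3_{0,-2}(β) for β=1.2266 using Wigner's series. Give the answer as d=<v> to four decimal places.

d^3_{0,-2}(β=1.2266) via Wigner's sum:
Half-angle: c=0.817753, s=0.575569. N=√(6·6·1·120)=65.726707
The bounds max(0,m−m')=0 and min(l+m,l−m')=1 give 2 terms
  k=0: (−1)^2·65.7267/(12)·0.8178^4·0.5756^2 = +0.811418
  k=1: (−1)^3·65.7267/(12)·0.8178^2·0.5756^4 = -0.401971
d^3_{0,-2}(1.2266) = +0.811418 -0.401971 = +0.409446

d=0.4094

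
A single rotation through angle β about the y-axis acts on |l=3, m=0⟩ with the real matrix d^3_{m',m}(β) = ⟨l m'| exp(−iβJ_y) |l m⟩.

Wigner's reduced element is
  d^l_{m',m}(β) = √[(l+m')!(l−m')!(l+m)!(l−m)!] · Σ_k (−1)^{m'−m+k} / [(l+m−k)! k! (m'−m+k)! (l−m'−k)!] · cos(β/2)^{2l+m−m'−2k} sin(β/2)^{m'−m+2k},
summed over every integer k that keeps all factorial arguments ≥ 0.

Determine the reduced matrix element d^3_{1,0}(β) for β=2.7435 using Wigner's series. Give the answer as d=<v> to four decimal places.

d=-0.5453

d^3_{1,0}(β=2.7435) via Wigner's sum:
With c≡cos(β/2)=0.197735 and s≡sin(β/2)=0.980256, N=[24·2·6·6]^{1/2}=41.569219
The bounds max(0,m−m')=0 and min(l+m,l−m')=2 give 3 terms
  k=0: (−1)^1·41.5692/(12)·0.1977^5·0.9803^1 = -0.001026
  k=1: (−1)^2·41.5692/(4)·0.1977^3·0.9803^3 = +0.075679
  k=2: (−1)^3·41.5692/(12)·0.1977^1·0.9803^5 = -0.619969
d^3_{1,0}(2.7435) = -0.001026 +0.075679 -0.619969 = -0.545316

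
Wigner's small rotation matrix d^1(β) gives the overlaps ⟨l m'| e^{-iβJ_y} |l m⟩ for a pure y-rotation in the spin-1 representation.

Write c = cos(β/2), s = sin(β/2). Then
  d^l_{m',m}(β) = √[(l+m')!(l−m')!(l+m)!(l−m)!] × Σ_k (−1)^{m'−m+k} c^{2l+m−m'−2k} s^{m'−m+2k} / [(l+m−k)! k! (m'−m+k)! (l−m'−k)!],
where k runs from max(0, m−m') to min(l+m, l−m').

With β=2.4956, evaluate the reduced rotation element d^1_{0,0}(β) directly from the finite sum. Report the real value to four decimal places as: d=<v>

d^1_{0,0}(β=2.4956) via Wigner's sum:
c=cos(2.4956/2)=0.317409, s=sin(2.4956/2)=0.948289; N=√[1·1·1·1]=1.000000
The bounds max(0,m−m')=0 and min(l+m,l−m')=1 give 2 terms
  k=0: (−1)^0·1.0000/(1)·0.3174^2·0.9483^0 = +0.100749
  k=1: (−1)^1·1.0000/(1)·0.3174^0·0.9483^2 = -0.899251
d^1_{0,0}(2.4956) = +0.100749 -0.899251 = -0.798503

d=-0.7985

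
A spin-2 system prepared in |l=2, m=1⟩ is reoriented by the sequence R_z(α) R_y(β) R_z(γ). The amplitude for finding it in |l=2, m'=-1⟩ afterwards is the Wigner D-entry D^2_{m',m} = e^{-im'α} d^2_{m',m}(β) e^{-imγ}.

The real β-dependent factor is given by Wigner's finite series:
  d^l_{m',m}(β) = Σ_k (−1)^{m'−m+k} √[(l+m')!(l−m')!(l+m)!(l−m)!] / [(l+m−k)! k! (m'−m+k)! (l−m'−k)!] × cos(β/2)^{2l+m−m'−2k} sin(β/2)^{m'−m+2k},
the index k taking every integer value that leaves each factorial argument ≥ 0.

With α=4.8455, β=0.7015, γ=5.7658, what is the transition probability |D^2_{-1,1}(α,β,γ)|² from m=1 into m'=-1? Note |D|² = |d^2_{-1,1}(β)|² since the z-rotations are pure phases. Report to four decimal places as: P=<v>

Split into d^2_{-1,1}(β=0.7015) × two z-phases.
c=cos(0.7015/2)=0.939115, s=sin(0.7015/2)=0.343602; N=√[1·6·6·1]=6.000000
The bounds max(0,m−m')=2 and min(l+m,l−m')=3 give 2 terms
  k=2: (−1)^0·6.0000/(2)·0.9391^2·0.3436^2 = +0.312371
  k=3: (−1)^1·6.0000/(6)·0.9391^0·0.3436^4 = -0.013939
d^2_{-1,1}(0.7015) = +0.312371 -0.013939 = +0.298432
|D^2_{-1,1}|² = |d^2_{-1,1}(β)|² = (+0.298432)² = 0.089062 (the z-rotation phases have unit modulus)

P=0.0891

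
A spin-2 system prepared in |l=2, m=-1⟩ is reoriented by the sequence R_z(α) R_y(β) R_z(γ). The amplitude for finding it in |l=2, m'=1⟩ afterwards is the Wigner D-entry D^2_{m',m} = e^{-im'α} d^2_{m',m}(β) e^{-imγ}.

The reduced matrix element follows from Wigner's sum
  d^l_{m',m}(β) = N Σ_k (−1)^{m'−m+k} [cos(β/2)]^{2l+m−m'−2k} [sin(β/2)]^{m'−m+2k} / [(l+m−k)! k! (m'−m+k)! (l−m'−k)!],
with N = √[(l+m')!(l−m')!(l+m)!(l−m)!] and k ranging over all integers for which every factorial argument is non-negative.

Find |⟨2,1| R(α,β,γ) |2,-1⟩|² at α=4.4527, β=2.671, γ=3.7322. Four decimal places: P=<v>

Split into d^2_{1,-1}(β=2.671) × two z-phases.
Half-angle: c=0.233131, s=0.972445. N=√(6·1·1·6)=6.000000
Admissible k: 0..1 (factorial args all ≥0)
  k=0: (−1)^2·6.0000/(2)·0.2331^2·0.9724^2 = +0.154189
  k=1: (−1)^3·6.0000/(6)·0.2331^0·0.9724^4 = -0.894254
d^2_{1,-1}(2.671) = +0.154189 -0.894254 = -0.740065
|D^2_{1,-1}|² = |d^2_{1,-1}(β)|² = (-0.740065)² = 0.547696 (the z-rotation phases have unit modulus)

P=0.5477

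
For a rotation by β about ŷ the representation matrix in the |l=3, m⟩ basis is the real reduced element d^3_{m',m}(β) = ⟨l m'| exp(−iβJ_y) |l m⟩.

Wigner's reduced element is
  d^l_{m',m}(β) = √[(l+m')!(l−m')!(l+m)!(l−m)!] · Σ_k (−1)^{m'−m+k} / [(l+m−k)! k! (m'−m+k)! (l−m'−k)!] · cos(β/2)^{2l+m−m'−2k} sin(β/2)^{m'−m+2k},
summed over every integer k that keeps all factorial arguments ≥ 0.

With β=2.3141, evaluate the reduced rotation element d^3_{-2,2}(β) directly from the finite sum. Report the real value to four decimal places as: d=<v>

d=-0.0212

d^3_{-2,2}(β=2.3141) via Wigner's sum:
With c≡cos(β/2)=0.402042 and s≡sin(β/2)=0.915621, N=[1·120·120·1]^{1/2}=120.000000
Admissible k: 4..5 (factorial args all ≥0)
  k=4: (−1)^0·120.0000/(24)·0.4020^2·0.9156^4 = +0.568037
  k=5: (−1)^1·120.0000/(120)·0.4020^0·0.9156^6 = -0.589243
d^3_{-2,2}(2.3141) = +0.568037 -0.589243 = -0.021206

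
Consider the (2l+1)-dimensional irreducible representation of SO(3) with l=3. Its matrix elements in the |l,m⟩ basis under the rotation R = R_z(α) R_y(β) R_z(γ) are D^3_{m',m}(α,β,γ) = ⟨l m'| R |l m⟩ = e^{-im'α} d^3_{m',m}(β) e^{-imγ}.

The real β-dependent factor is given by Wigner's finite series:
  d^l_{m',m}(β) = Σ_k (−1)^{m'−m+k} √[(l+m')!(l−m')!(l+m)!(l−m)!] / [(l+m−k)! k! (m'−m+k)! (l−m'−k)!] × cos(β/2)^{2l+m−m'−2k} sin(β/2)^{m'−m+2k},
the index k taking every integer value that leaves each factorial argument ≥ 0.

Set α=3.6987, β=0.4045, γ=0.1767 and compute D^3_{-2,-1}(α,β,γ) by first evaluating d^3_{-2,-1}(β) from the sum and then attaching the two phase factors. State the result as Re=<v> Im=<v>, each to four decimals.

Split into d^3_{-2,-1}(β=0.4045) × two z-phases.
Half-angle: c=0.979617, s=0.200874. N=√(1·120·2·24)=75.894664
k∈{1,2} keeps every argument non-negative
  k=1: (−1)^0·75.8947/(24)·0.9796^5·0.2009^1 = +0.573067
  k=2: (−1)^1·75.8947/(12)·0.9796^3·0.2009^3 = -0.048191
d^3_{-2,-1}(0.4045) = +0.573067 -0.048191 = +0.524876
Attach z-rotation phases: D = e^{-i(-2)(3.6987)}·(+0.524876)·e^{-i(-1)(0.1767)} = +0.144993+0.504452i

Re=0.1450 Im=0.5045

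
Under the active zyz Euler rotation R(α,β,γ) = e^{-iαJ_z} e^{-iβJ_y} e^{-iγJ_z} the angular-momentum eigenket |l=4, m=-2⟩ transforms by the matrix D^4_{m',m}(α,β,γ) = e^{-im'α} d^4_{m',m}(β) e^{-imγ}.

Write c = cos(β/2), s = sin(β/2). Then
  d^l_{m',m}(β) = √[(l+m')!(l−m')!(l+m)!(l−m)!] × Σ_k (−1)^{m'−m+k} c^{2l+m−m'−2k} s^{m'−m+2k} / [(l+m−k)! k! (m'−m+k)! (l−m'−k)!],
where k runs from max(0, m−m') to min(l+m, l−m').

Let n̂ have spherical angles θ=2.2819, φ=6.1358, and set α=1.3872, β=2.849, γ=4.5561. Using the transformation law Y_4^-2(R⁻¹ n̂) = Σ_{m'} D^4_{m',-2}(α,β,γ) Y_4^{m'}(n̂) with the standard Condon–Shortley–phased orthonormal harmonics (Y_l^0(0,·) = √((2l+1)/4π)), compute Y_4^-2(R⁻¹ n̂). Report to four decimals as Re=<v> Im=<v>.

Re=0.2685 Im=-0.2423

Need the full column D^4_{m',-2} for m'=−4..4 at α=1.3872, β=2.849, γ=4.5561.
cos(β/2)=0.145775, sin(β/2)=0.989318
d^4_{-4,-2}: single k=2 term ⇒ +0.000050;  D = -0.000025+0.000043i
d^4_{-3,-2}: k∈[1..2] ⇒ +0.000005 -0.000715 = -0.000710;  D = -0.000540-0.000462i
d^4_{-2,-2}: k∈[0..2] ⇒ +0.000000 -0.000113 +0.006489 = +0.006376;  D = +0.004959-0.004008i
d^4_{-1,-2}: k∈[0..2] ⇒ -0.000006 +0.001352 -0.041519 = -0.040172;  D = +0.019125+0.035328i
d^4_{0,-2}: k∈[0..2] ⇒ +0.000089 -0.010944 +0.189018 = +0.178163;  D = -0.169530+0.054787i
d^4_{1,-2}: k∈[0..2] ⇒ -0.000901 +0.062278 -0.573680 = -0.512304;  D = -0.065895-0.508048i
d^4_{2,-2}: k∈[0..2] ⇒ +0.006489 -0.239091 +0.917670 = +0.685068;  D = +0.684047+0.037396i
d^4_{3,-2}: k∈[0..1] ⇒ -0.032954 +0.505939 = +0.472984;  D = +0.111607-0.459628i
d^4_{4,-2}: single k=0 term ⇒ +0.105429;  D = -0.096188-0.043164i
Y_4^{m'}(θ=2.2819,φ=6.1358) and Σ D·Y over m':
  (-0.0000+0.0000i)·(+0.1212+0.0811i)  (-0.0005-0.0005i)·(-0.3211-0.1520i)  (+0.0050-0.0040i)·(+0.3641+0.1106i)  (+0.0191+0.0353i)·(+0.0042+0.0006i)  (-0.1695+0.0548i)·(-0.3627+0.0000i)  (-0.0659-0.5080i)·(-0.0042+0.0006i)  (+0.6840+0.0374i)·(+0.3641-0.1106i)  (+0.1116-0.4596i)·(+0.3211-0.1520i)  (-0.0962-0.0432i)·(+0.1212-0.0811i)
Y_4^-2(R⁻¹ n̂) = +0.268517-0.242300i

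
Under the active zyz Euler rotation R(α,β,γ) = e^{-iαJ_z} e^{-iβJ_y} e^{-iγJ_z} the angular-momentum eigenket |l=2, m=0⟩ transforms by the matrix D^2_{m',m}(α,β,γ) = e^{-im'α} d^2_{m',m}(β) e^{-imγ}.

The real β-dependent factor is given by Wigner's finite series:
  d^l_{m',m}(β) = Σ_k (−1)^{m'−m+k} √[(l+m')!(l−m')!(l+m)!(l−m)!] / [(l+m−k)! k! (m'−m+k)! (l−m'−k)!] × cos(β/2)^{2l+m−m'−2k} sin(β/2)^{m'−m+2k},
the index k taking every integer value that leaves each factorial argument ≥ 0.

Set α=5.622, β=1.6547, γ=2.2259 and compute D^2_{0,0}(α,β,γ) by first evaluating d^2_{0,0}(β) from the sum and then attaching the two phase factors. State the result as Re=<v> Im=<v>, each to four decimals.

D^2_{0,0}(5.622,1.6547,2.2259) = e^{-i·0·5.622}·d^2_{0,0}(1.6547)·e^{-i·0·2.2259}. Compute d first:
Half-angle: c=0.676829, s=0.736140. N=√(2·2·2·2)=4.000000
k∈{0,1,2} keeps every argument non-negative
  k=0: (−1)^0·4.0000/(4)·0.6768^4·0.7361^0 = +0.209853
  k=1: (−1)^1·4.0000/(1)·0.6768^2·0.7361^2 = -0.992977
  k=2: (−1)^2·4.0000/(4)·0.6768^0·0.7361^4 = +0.293658
d^2_{0,0}(1.6547) = +0.209853 -0.992977 +0.293658 = -0.489465
D = (+1.000000+0.000000i)·(-0.489465)·(+1.000000+0.000000i) = -0.489465+0.000000i

Re=-0.4895 Im=0.0000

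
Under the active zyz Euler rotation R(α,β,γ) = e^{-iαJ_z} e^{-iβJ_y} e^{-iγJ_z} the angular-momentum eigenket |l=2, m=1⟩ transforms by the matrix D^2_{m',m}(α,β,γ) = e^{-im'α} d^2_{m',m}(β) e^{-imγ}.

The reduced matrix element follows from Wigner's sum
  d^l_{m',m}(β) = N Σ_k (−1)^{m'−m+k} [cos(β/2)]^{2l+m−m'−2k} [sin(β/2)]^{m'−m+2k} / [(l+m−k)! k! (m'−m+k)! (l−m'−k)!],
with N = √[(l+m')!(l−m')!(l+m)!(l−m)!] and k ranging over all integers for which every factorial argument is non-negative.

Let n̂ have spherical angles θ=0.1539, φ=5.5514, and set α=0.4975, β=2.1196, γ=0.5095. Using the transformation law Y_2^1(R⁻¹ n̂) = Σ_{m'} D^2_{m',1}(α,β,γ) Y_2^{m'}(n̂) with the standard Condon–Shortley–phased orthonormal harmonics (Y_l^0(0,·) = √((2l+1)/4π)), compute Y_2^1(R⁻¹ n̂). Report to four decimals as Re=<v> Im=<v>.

Re=-0.3024 Im=0.1087

Need the full column D^2_{m',1} for m'=−2..2 at α=0.4975, β=2.1196, γ=0.5095.
cos(β/2)=0.489047, sin(β/2)=0.872258
d^2_{-2,1}: single k=3 term ⇒ +0.649104;  D = +0.574095+0.302905i
d^2_{-1,1}: k∈[2..3] ⇒ +0.545898 -0.578868 = -0.032970;  D = -0.032968+0.000396i
d^2_{0,1}: k∈[1..2] ⇒ +0.249903 -0.794987 = -0.545085;  D = -0.475853+0.265860i
d^2_{1,1}: k∈[0..1] ⇒ +0.057201 -0.545898 = -0.488697;  D = -0.261159+0.413063i
d^2_{2,1}: single k=0 term ⇒ -0.204045;  D = -0.013518+0.203596i
Y_2^{m'}(θ=0.1539,φ=5.5514) and Σ D·Y over m':
  (+0.5741+0.3029i)·(+0.0010+0.0090i)  (-0.0330+0.0004i)·(+0.0871+0.0782i)  (-0.4759+0.2659i)·(+0.6085+0.0000i)  (-0.2612+0.4131i)·(-0.0871+0.0782i)  (-0.0135+0.2036i)·(+0.0010-0.0090i)
Y_2^1(R⁻¹ n̂) = -0.302395+0.108655i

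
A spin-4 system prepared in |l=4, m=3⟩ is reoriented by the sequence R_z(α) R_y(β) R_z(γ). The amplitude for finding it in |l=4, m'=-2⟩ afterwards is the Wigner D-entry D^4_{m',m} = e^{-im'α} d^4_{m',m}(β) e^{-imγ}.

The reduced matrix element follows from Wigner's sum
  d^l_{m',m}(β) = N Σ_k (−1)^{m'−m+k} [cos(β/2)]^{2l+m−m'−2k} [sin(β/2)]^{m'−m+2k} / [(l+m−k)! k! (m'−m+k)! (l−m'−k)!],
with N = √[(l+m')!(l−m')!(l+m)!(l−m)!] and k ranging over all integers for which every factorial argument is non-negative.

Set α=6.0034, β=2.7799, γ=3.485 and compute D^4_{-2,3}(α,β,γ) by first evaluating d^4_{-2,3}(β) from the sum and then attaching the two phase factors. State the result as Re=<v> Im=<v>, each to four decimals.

Re=-0.0103 Im=-0.5396

First d^4_{-2,3}(β=2.7799), then the phase factors e^{-i(-2)α} and e^{-i(3)γ}:
c=cos(2.7799/2)=0.179862, s=sin(2.7799/2)=0.983692; N=√[2·720·5040·1]=2693.993318
k: max(0,(3)−(-2))=5 … min(4+(3),4−(-2))=6
  k=5: (−1)^0·2693.9933/(240)·0.1799^3·0.9837^5 = +0.060159
  k=6: (−1)^1·2693.9933/(720)·0.1799^1·0.9837^7 = -0.599815
d^4_{-2,3}(2.7799) = +0.060159 -0.599815 = -0.539656
D = (+0.847483-0.530822i)·(-0.539656)·(-0.514628+0.857413i) = -0.010251-0.539559i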